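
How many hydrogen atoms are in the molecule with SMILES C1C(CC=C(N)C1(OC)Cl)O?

Hydrogens are implicit in SMILES; fill each atom to its normal valence:
  2 × C: 2 H each → 4
  2 × C: 1 H each → 2
  2 × C: no H
  1 × C: 3 H
  1 × Cl: no H
  1 × N: 2 H
  1 × O: 1 H
  1 × O: no H
  Total hydrogens = 12.

12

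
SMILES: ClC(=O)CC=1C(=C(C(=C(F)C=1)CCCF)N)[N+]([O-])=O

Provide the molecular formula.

Heavy atoms from the SMILES: 11 C, 1 Cl, 2 F, 2 N, 3 O.
Implicit hydrogens by atom environment:
  5 × C (aromatic): no H
  4 × C: 2 H each → 8
  2 × F: no H
  2 × O: no H
  1 × C (aromatic): 1 H
  1 × C: no H
  1 × Cl: no H
  1 × N: 2 H
  1 × N (charge +1): no H
  1 × O (charge -1): no H
  Total hydrogens = 11.
Molecular formula: C11H11ClF2N2O3

C11H11ClF2N2O3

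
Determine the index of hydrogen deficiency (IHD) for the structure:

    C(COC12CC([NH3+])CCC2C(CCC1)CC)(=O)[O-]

3

Molecular formula from the SMILES: C14H25NO3.
DoU = (2C + 2 + N − H − X)/2 = (2·14 + 2 + 1 − 25 − 0)/2 = 6/2 = 3.
(Structurally: 2 ring(s) + 1 π bond(s) = 3.)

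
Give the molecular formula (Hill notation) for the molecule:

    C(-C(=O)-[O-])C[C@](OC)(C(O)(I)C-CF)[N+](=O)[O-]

C8H12FINO6-

Heavy atoms from the SMILES: 8 C, 1 F, 1 I, 1 N, 6 O.
Implicit hydrogens by atom environment:
  4 × C: 2 H each → 8
  3 × C: no H
  3 × O: no H
  2 × O (charge -1): no H
  1 × C: 3 H
  1 × F: no H
  1 × I: no H
  1 × N (charge +1): no H
  1 × O: 1 H
  Total hydrogens = 12.
Net charge -1.
Molecular formula: C8H12FINO6-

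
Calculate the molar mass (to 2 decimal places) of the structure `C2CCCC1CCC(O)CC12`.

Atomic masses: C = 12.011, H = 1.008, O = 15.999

154.25

Molecular formula: C10H18O.
M = 10×12.011 + 18×1.008 + 1×15.999 = 154.25 g/mol.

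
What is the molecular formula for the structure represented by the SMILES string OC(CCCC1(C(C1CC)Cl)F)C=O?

Heavy atoms from the SMILES: 10 C, 1 Cl, 1 F, 2 O.
Implicit hydrogens by atom environment:
  4 × C: 2 H each → 8
  4 × C: 1 H each → 4
  1 × C: 3 H
  1 × C: no H
  1 × Cl: no H
  1 × F: no H
  1 × O: 1 H
  1 × O: no H
  Total hydrogens = 16.
Molecular formula: C10H16ClFO2

C10H16ClFO2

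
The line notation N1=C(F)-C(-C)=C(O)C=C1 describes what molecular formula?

Heavy atoms from the SMILES: 6 C, 1 F, 1 N, 1 O.
Implicit hydrogens by atom environment:
  3 × C (aromatic): no H
  2 × C (aromatic): 1 H each → 2
  1 × C: 3 H
  1 × F: no H
  1 × N (aromatic): no H
  1 × O: 1 H
  Total hydrogens = 6.
Molecular formula: C6H6FNO

C6H6FNO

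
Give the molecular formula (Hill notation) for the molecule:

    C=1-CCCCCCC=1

Heavy atoms from the SMILES: 8 C.
Implicit hydrogens by atom environment:
  6 × C: 2 H each → 12
  2 × C: 1 H each → 2
  Total hydrogens = 14.
Molecular formula: C8H14

C8H14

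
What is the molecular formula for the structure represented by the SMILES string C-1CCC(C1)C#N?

C6H9N

Heavy atoms from the SMILES: 6 C, 1 N.
Implicit hydrogens by atom environment:
  4 × C: 2 H each → 8
  1 × C: 1 H
  1 × C: no H
  1 × N: no H
  Total hydrogens = 9.
Molecular formula: C6H9N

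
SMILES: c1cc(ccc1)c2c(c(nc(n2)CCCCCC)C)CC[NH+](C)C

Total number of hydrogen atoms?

32

Hydrogens are implicit in SMILES; fill each atom to its normal valence:
  7 × C: 2 H each → 14
  5 × C (aromatic): 1 H each → 5
  5 × C (aromatic): no H
  4 × C: 3 H each → 12
  2 × N (aromatic): no H
  1 × N (charge +1): 1 H
  Total hydrogens = 32.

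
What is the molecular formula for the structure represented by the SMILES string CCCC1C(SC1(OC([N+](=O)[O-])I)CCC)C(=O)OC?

C12H20INO5S

Heavy atoms from the SMILES: 12 C, 1 I, 1 N, 5 O, 1 S.
Implicit hydrogens by atom environment:
  4 × C: 2 H each → 8
  4 × O: no H
  3 × C: 3 H each → 9
  3 × C: 1 H each → 3
  2 × C: no H
  1 × I: no H
  1 × N (charge +1): no H
  1 × O (charge -1): no H
  1 × S: no H
  Total hydrogens = 20.
Molecular formula: C12H20INO5S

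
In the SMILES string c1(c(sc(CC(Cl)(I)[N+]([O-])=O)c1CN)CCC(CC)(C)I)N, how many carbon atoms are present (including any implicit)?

13

The symbol for carbon appears 13 times in the SMILES. Lowercase c denotes aromatic carbon and counts toward C.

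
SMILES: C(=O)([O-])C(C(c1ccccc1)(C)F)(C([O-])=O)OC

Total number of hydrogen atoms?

Hydrogens are implicit in SMILES; fill each atom to its normal valence:
  5 × C (aromatic): 1 H each → 5
  4 × C: no H
  3 × O: no H
  2 × C: 3 H each → 6
  2 × O (charge -1): no H
  1 × C (aromatic): no H
  1 × F: no H
  Total hydrogens = 11.

11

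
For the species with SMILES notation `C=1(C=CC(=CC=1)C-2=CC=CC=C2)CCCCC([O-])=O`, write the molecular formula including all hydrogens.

Heavy atoms from the SMILES: 17 C, 2 O.
Implicit hydrogens by atom environment:
  9 × C (aromatic): 1 H each → 9
  4 × C: 2 H each → 8
  3 × C (aromatic): no H
  1 × C: no H
  1 × O: no H
  1 × O (charge -1): no H
  Total hydrogens = 17.
Net charge -1.
Molecular formula: C17H17O2-

C17H17O2-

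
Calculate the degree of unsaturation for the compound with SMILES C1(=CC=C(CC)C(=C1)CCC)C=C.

Molecular formula from the SMILES: C13H18.
DoU = (2C + 2 + N − H − X)/2 = (2·13 + 2 + 0 − 18 − 0)/2 = 10/2 = 5.
(Structurally: 1 ring(s) + 4 π bond(s) = 5.)

5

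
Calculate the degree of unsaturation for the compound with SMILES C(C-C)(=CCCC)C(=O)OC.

Molecular formula from the SMILES: C9H16O2.
DoU = (2C + 2 + N − H − X)/2 = (2·9 + 2 + 0 − 16 − 0)/2 = 4/2 = 2.
(Structurally: 0 ring(s) + 2 π bond(s) = 2.)

2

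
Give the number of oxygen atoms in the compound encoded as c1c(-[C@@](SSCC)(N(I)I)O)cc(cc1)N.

1

The symbol for oxygen appears 1 time in the SMILES.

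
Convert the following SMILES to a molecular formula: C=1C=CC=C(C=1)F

Heavy atoms from the SMILES: 6 C, 1 F.
Implicit hydrogens by atom environment:
  5 × C (aromatic): 1 H each → 5
  1 × C (aromatic): no H
  1 × F: no H
  Total hydrogens = 5.
Molecular formula: C6H5F

C6H5F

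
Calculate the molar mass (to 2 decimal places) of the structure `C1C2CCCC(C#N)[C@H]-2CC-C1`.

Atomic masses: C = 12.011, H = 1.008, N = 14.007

163.26

Molecular formula: C11H17N.
M = 11×12.011 + 17×1.008 + 1×14.007 = 163.26 g/mol.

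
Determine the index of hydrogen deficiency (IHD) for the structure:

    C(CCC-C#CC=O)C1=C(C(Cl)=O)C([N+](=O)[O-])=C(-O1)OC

8

Molecular formula from the SMILES: C13H12ClNO6.
DoU = (2C + 2 + N − H − X)/2 = (2·13 + 2 + 1 − 12 − 1)/2 = 16/2 = 8.
(Structurally: 1 ring(s) + 7 π bond(s) = 8.)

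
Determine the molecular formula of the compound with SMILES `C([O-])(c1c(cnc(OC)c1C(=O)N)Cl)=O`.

C8H6ClN2O4-

Heavy atoms from the SMILES: 8 C, 1 Cl, 2 N, 4 O.
Implicit hydrogens by atom environment:
  4 × C (aromatic): no H
  3 × O: no H
  2 × C: no H
  1 × C: 3 H
  1 × C (aromatic): 1 H
  1 × Cl: no H
  1 × N: 2 H
  1 × N (aromatic): no H
  1 × O (charge -1): no H
  Total hydrogens = 6.
Net charge -1.
Molecular formula: C8H6ClN2O4-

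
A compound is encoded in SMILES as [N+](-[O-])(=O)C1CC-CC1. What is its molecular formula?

C5H9NO2

Heavy atoms from the SMILES: 5 C, 1 N, 2 O.
Implicit hydrogens by atom environment:
  4 × C: 2 H each → 8
  1 × C: 1 H
  1 × N (charge +1): no H
  1 × O: no H
  1 × O (charge -1): no H
  Total hydrogens = 9.
Molecular formula: C5H9NO2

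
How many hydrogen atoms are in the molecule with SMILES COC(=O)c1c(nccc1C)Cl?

8

Hydrogens are implicit in SMILES; fill each atom to its normal valence:
  3 × C (aromatic): no H
  2 × C: 3 H each → 6
  2 × C (aromatic): 1 H each → 2
  2 × O: no H
  1 × C: no H
  1 × Cl: no H
  1 × N (aromatic): no H
  Total hydrogens = 8.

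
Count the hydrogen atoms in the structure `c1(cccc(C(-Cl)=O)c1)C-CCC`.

Hydrogens are implicit in SMILES; fill each atom to its normal valence:
  4 × C (aromatic): 1 H each → 4
  3 × C: 2 H each → 6
  2 × C (aromatic): no H
  1 × C: 3 H
  1 × C: no H
  1 × Cl: no H
  1 × O: no H
  Total hydrogens = 13.

13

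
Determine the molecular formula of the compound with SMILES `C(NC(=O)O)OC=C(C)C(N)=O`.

C6H10N2O4

Heavy atoms from the SMILES: 6 C, 2 N, 4 O.
Implicit hydrogens by atom environment:
  3 × C: no H
  3 × O: no H
  1 × C: 3 H
  1 × C: 2 H
  1 × C: 1 H
  1 × N: 2 H
  1 × N: 1 H
  1 × O: 1 H
  Total hydrogens = 10.
Molecular formula: C6H10N2O4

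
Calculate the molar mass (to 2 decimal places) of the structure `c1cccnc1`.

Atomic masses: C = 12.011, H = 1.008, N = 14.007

79.10

Molecular formula: C5H5N.
M = 5×12.011 + 5×1.008 + 1×14.007 = 79.10 g/mol.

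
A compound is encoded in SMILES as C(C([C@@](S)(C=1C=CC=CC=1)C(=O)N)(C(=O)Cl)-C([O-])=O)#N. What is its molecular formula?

C12H8ClN2O4S-

Heavy atoms from the SMILES: 12 C, 1 Cl, 2 N, 4 O, 1 S.
Implicit hydrogens by atom environment:
  6 × C: no H
  5 × C (aromatic): 1 H each → 5
  3 × O: no H
  1 × C (aromatic): no H
  1 × Cl: no H
  1 × N: 2 H
  1 × N: no H
  1 × O (charge -1): no H
  1 × S: 1 H
  Total hydrogens = 8.
Net charge -1.
Molecular formula: C12H8ClN2O4S-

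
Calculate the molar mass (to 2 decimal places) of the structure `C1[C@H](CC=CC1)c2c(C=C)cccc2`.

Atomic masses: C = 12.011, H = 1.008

184.28

Molecular formula: C14H16.
M = 14×12.011 + 16×1.008 = 184.28 g/mol.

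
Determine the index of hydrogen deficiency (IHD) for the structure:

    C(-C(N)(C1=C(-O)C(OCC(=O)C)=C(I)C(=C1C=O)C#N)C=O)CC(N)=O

10

Molecular formula from the SMILES: C16H16IN3O6.
DoU = (2C + 2 + N − H − X)/2 = (2·16 + 2 + 3 − 16 − 1)/2 = 20/2 = 10.
(Structurally: 1 ring(s) + 9 π bond(s) = 10.)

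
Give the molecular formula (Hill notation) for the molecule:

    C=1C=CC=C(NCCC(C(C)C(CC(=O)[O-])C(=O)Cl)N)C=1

C15H20ClN2O3-

Heavy atoms from the SMILES: 15 C, 1 Cl, 2 N, 3 O.
Implicit hydrogens by atom environment:
  5 × C (aromatic): 1 H each → 5
  3 × C: 2 H each → 6
  3 × C: 1 H each → 3
  2 × C: no H
  2 × O: no H
  1 × C: 3 H
  1 × C (aromatic): no H
  1 × Cl: no H
  1 × N: 2 H
  1 × N: 1 H
  1 × O (charge -1): no H
  Total hydrogens = 20.
Net charge -1.
Molecular formula: C15H20ClN2O3-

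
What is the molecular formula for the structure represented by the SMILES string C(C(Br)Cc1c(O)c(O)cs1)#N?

C7H6BrNO2S

Heavy atoms from the SMILES: 1 Br, 7 C, 1 N, 2 O, 1 S.
Implicit hydrogens by atom environment:
  3 × C (aromatic): no H
  2 × O: 1 H each → 2
  1 × Br: no H
  1 × C: 2 H
  1 × C (aromatic): 1 H
  1 × C: 1 H
  1 × C: no H
  1 × N: no H
  1 × S (aromatic): no H
  Total hydrogens = 6.
Molecular formula: C7H6BrNO2S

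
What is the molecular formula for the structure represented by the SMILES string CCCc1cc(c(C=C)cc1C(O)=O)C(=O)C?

Heavy atoms from the SMILES: 14 C, 3 O.
Implicit hydrogens by atom environment:
  4 × C (aromatic): no H
  3 × C: 2 H each → 6
  2 × C: 3 H each → 6
  2 × C (aromatic): 1 H each → 2
  2 × C: no H
  2 × O: no H
  1 × C: 1 H
  1 × O: 1 H
  Total hydrogens = 16.
Molecular formula: C14H16O3

C14H16O3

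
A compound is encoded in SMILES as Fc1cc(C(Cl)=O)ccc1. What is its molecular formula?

C7H4ClFO

Heavy atoms from the SMILES: 7 C, 1 Cl, 1 F, 1 O.
Implicit hydrogens by atom environment:
  4 × C (aromatic): 1 H each → 4
  2 × C (aromatic): no H
  1 × C: no H
  1 × Cl: no H
  1 × F: no H
  1 × O: no H
  Total hydrogens = 4.
Molecular formula: C7H4ClFO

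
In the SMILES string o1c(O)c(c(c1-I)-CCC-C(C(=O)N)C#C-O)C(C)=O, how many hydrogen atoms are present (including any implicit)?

14

Hydrogens are implicit in SMILES; fill each atom to its normal valence:
  4 × C (aromatic): no H
  4 × C: no H
  3 × C: 2 H each → 6
  2 × O: 1 H each → 2
  2 × O: no H
  1 × C: 3 H
  1 × C: 1 H
  1 × I: no H
  1 × N: 2 H
  1 × O (aromatic): no H
  Total hydrogens = 14.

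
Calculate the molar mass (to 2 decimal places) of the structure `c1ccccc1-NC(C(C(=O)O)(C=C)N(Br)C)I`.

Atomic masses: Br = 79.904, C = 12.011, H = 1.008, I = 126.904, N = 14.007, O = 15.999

425.06

Molecular formula: C12H14BrIN2O2.
M = 1×79.904 + 12×12.011 + 14×1.008 + 1×126.904 + 2×14.007 + 2×15.999 = 425.06 g/mol.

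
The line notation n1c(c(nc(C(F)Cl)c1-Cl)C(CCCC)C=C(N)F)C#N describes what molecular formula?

Heavy atoms from the SMILES: 13 C, 2 Cl, 2 F, 4 N.
Implicit hydrogens by atom environment:
  4 × C (aromatic): no H
  3 × C: 2 H each → 6
  3 × C: 1 H each → 3
  2 × C: no H
  2 × Cl: no H
  2 × F: no H
  2 × N (aromatic): no H
  1 × C: 3 H
  1 × N: 2 H
  1 × N: no H
  Total hydrogens = 14.
Molecular formula: C13H14Cl2F2N4

C13H14Cl2F2N4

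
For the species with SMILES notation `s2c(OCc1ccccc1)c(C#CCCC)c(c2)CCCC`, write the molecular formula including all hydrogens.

C20H24OS

Heavy atoms from the SMILES: 20 C, 1 O, 1 S.
Implicit hydrogens by atom environment:
  6 × C: 2 H each → 12
  6 × C (aromatic): 1 H each → 6
  4 × C (aromatic): no H
  2 × C: 3 H each → 6
  2 × C: no H
  1 × O: no H
  1 × S (aromatic): no H
  Total hydrogens = 24.
Molecular formula: C20H24OS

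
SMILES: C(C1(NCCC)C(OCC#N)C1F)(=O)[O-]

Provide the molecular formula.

C9H12FN2O3-

Heavy atoms from the SMILES: 9 C, 1 F, 2 N, 3 O.
Implicit hydrogens by atom environment:
  3 × C: 2 H each → 6
  3 × C: no H
  2 × C: 1 H each → 2
  2 × O: no H
  1 × C: 3 H
  1 × F: no H
  1 × N: 1 H
  1 × N: no H
  1 × O (charge -1): no H
  Total hydrogens = 12.
Net charge -1.
Molecular formula: C9H12FN2O3-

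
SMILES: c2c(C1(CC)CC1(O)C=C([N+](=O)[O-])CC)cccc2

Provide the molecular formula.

C15H19NO3

Heavy atoms from the SMILES: 15 C, 1 N, 3 O.
Implicit hydrogens by atom environment:
  5 × C (aromatic): 1 H each → 5
  3 × C: 2 H each → 6
  3 × C: no H
  2 × C: 3 H each → 6
  1 × C: 1 H
  1 × C (aromatic): no H
  1 × N (charge +1): no H
  1 × O: 1 H
  1 × O: no H
  1 × O (charge -1): no H
  Total hydrogens = 19.
Molecular formula: C15H19NO3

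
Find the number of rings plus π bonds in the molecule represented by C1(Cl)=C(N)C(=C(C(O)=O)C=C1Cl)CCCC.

5

Molecular formula from the SMILES: C11H13Cl2NO2.
DoU = (2C + 2 + N − H − X)/2 = (2·11 + 2 + 1 − 13 − 2)/2 = 10/2 = 5.
(Structurally: 1 ring(s) + 4 π bond(s) = 5.)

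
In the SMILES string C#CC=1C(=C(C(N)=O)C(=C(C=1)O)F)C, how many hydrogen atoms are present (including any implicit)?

8

Hydrogens are implicit in SMILES; fill each atom to its normal valence:
  5 × C (aromatic): no H
  2 × C: no H
  1 × C: 3 H
  1 × C (aromatic): 1 H
  1 × C: 1 H
  1 × F: no H
  1 × N: 2 H
  1 × O: 1 H
  1 × O: no H
  Total hydrogens = 8.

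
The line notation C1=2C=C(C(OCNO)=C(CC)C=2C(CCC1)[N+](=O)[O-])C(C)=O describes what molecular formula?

C15H20N2O5

Heavy atoms from the SMILES: 15 C, 2 N, 5 O.
Implicit hydrogens by atom environment:
  5 × C: 2 H each → 10
  5 × C (aromatic): no H
  3 × O: no H
  2 × C: 3 H each → 6
  1 × C (aromatic): 1 H
  1 × C: 1 H
  1 × C: no H
  1 × N: 1 H
  1 × N (charge +1): no H
  1 × O: 1 H
  1 × O (charge -1): no H
  Total hydrogens = 20.
Molecular formula: C15H20N2O5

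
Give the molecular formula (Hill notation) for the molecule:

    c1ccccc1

Heavy atoms from the SMILES: 6 C.
Implicit hydrogens by atom environment:
  6 × C (aromatic): 1 H each → 6
  Total hydrogens = 6.
Molecular formula: C6H6

C6H6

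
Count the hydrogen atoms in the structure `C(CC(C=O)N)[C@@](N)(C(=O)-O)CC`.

Hydrogens are implicit in SMILES; fill each atom to its normal valence:
  3 × C: 2 H each → 6
  2 × C: 1 H each → 2
  2 × C: no H
  2 × N: 2 H each → 4
  2 × O: no H
  1 × C: 3 H
  1 × O: 1 H
  Total hydrogens = 16.

16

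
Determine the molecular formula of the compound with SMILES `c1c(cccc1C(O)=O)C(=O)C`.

C9H8O3

Heavy atoms from the SMILES: 9 C, 3 O.
Implicit hydrogens by atom environment:
  4 × C (aromatic): 1 H each → 4
  2 × C (aromatic): no H
  2 × C: no H
  2 × O: no H
  1 × C: 3 H
  1 × O: 1 H
  Total hydrogens = 8.
Molecular formula: C9H8O3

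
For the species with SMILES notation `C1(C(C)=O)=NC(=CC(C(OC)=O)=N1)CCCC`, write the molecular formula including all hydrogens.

C12H16N2O3

Heavy atoms from the SMILES: 12 C, 2 N, 3 O.
Implicit hydrogens by atom environment:
  3 × C: 3 H each → 9
  3 × C: 2 H each → 6
  3 × C (aromatic): no H
  3 × O: no H
  2 × C: no H
  2 × N (aromatic): no H
  1 × C (aromatic): 1 H
  Total hydrogens = 16.
Molecular formula: C12H16N2O3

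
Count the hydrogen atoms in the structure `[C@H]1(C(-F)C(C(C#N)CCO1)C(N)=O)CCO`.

15

Hydrogens are implicit in SMILES; fill each atom to its normal valence:
  4 × C: 2 H each → 8
  4 × C: 1 H each → 4
  2 × C: no H
  2 × O: no H
  1 × F: no H
  1 × N: 2 H
  1 × N: no H
  1 × O: 1 H
  Total hydrogens = 15.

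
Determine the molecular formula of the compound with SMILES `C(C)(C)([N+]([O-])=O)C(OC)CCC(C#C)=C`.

C11H17NO3

Heavy atoms from the SMILES: 11 C, 1 N, 3 O.
Implicit hydrogens by atom environment:
  3 × C: 3 H each → 9
  3 × C: 2 H each → 6
  3 × C: no H
  2 × C: 1 H each → 2
  2 × O: no H
  1 × N (charge +1): no H
  1 × O (charge -1): no H
  Total hydrogens = 17.
Molecular formula: C11H17NO3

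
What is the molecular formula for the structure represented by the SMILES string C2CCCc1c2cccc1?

C10H12

Heavy atoms from the SMILES: 10 C.
Implicit hydrogens by atom environment:
  4 × C: 2 H each → 8
  4 × C (aromatic): 1 H each → 4
  2 × C (aromatic): no H
  Total hydrogens = 12.
Molecular formula: C10H12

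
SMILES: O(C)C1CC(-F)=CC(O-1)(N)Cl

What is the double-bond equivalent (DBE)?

2

Molecular formula from the SMILES: C6H9ClFNO2.
DoU = (2C + 2 + N − H − X)/2 = (2·6 + 2 + 1 − 9 − 2)/2 = 4/2 = 2.
(Structurally: 1 ring(s) + 1 π bond(s) = 2.)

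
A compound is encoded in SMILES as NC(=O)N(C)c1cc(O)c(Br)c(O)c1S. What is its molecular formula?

C8H9BrN2O3S

Heavy atoms from the SMILES: 1 Br, 8 C, 2 N, 3 O, 1 S.
Implicit hydrogens by atom environment:
  5 × C (aromatic): no H
  2 × O: 1 H each → 2
  1 × Br: no H
  1 × C: 3 H
  1 × C (aromatic): 1 H
  1 × C: no H
  1 × N: 2 H
  1 × N: no H
  1 × O: no H
  1 × S: 1 H
  Total hydrogens = 9.
Molecular formula: C8H9BrN2O3S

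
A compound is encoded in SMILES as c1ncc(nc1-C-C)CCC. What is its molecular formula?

Heavy atoms from the SMILES: 9 C, 2 N.
Implicit hydrogens by atom environment:
  3 × C: 2 H each → 6
  2 × C: 3 H each → 6
  2 × C (aromatic): 1 H each → 2
  2 × C (aromatic): no H
  2 × N (aromatic): no H
  Total hydrogens = 14.
Molecular formula: C9H14N2

C9H14N2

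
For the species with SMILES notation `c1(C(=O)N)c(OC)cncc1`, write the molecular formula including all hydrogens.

Heavy atoms from the SMILES: 7 C, 2 N, 2 O.
Implicit hydrogens by atom environment:
  3 × C (aromatic): 1 H each → 3
  2 × C (aromatic): no H
  2 × O: no H
  1 × C: 3 H
  1 × C: no H
  1 × N: 2 H
  1 × N (aromatic): no H
  Total hydrogens = 8.
Molecular formula: C7H8N2O2

C7H8N2O2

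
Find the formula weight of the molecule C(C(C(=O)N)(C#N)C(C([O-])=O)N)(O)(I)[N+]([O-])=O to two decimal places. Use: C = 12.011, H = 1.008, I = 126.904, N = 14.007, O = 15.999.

357.04

Molecular formula: C6H6IN4O6-.
M = 6×12.011 + 6×1.008 + 1×126.904 + 4×14.007 + 6×15.999 = 357.04 g/mol.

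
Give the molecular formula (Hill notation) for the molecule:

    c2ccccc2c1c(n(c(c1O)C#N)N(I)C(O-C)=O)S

Heavy atoms from the SMILES: 13 C, 1 I, 3 N, 3 O, 1 S.
Implicit hydrogens by atom environment:
  5 × C (aromatic): 1 H each → 5
  5 × C (aromatic): no H
  2 × C: no H
  2 × N: no H
  2 × O: no H
  1 × C: 3 H
  1 × I: no H
  1 × N (aromatic): no H
  1 × O: 1 H
  1 × S: 1 H
  Total hydrogens = 10.
Molecular formula: C13H10IN3O3S

C13H10IN3O3S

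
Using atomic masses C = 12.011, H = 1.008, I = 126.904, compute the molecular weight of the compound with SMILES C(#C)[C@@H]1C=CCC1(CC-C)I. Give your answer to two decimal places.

Molecular formula: C10H13I.
M = 10×12.011 + 13×1.008 + 1×126.904 = 260.12 g/mol.

260.12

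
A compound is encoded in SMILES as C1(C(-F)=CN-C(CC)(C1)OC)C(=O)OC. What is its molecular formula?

Heavy atoms from the SMILES: 10 C, 1 F, 1 N, 3 O.
Implicit hydrogens by atom environment:
  3 × C: 3 H each → 9
  3 × C: no H
  3 × O: no H
  2 × C: 2 H each → 4
  2 × C: 1 H each → 2
  1 × F: no H
  1 × N: 1 H
  Total hydrogens = 16.
Molecular formula: C10H16FNO3

C10H16FNO3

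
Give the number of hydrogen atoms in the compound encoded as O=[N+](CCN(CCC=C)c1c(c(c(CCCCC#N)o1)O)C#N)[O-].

20

Hydrogens are implicit in SMILES; fill each atom to its normal valence:
  9 × C: 2 H each → 18
  4 × C (aromatic): no H
  3 × N: no H
  2 × C: no H
  1 × C: 1 H
  1 × N (charge +1): no H
  1 × O: 1 H
  1 × O (aromatic): no H
  1 × O: no H
  1 × O (charge -1): no H
  Total hydrogens = 20.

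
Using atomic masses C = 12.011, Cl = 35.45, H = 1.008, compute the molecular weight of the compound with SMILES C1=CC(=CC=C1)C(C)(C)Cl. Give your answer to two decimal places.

154.64

Molecular formula: C9H11Cl.
M = 9×12.011 + 1×35.45 + 11×1.008 = 154.64 g/mol.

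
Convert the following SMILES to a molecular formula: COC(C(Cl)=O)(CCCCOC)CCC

Heavy atoms from the SMILES: 11 C, 1 Cl, 3 O.
Implicit hydrogens by atom environment:
  6 × C: 2 H each → 12
  3 × C: 3 H each → 9
  3 × O: no H
  2 × C: no H
  1 × Cl: no H
  Total hydrogens = 21.
Molecular formula: C11H21ClO3

C11H21ClO3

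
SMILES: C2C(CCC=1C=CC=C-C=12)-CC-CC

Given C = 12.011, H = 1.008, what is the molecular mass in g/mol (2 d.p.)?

Molecular formula: C14H20.
M = 14×12.011 + 20×1.008 = 188.31 g/mol.

188.31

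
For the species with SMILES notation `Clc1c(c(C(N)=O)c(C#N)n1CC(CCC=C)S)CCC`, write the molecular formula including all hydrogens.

C15H20ClN3OS

Heavy atoms from the SMILES: 15 C, 1 Cl, 3 N, 1 O, 1 S.
Implicit hydrogens by atom environment:
  6 × C: 2 H each → 12
  4 × C (aromatic): no H
  2 × C: 1 H each → 2
  2 × C: no H
  1 × C: 3 H
  1 × Cl: no H
  1 × N: 2 H
  1 × N (aromatic): no H
  1 × N: no H
  1 × O: no H
  1 × S: 1 H
  Total hydrogens = 20.
Molecular formula: C15H20ClN3OS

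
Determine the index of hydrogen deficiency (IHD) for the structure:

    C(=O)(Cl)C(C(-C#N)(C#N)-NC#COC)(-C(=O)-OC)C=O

Molecular formula from the SMILES: C11H8ClN3O5.
DoU = (2C + 2 + N − H − X)/2 = (2·11 + 2 + 3 − 8 − 1)/2 = 18/2 = 9.
(Structurally: 0 ring(s) + 9 π bond(s) = 9.)

9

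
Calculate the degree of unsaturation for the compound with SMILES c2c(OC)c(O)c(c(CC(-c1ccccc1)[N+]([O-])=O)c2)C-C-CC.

9

Molecular formula from the SMILES: C19H23NO4.
DoU = (2C + 2 + N − H − X)/2 = (2·19 + 2 + 1 − 23 − 0)/2 = 18/2 = 9.
(Structurally: 2 ring(s) + 7 π bond(s) = 9.)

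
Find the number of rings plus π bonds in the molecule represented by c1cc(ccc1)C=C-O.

Molecular formula from the SMILES: C8H8O.
DoU = (2C + 2 + N − H − X)/2 = (2·8 + 2 + 0 − 8 − 0)/2 = 10/2 = 5.
(Structurally: 1 ring(s) + 4 π bond(s) = 5.)

5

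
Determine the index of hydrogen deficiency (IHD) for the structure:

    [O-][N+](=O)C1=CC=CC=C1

5

Molecular formula from the SMILES: C6H5NO2.
DoU = (2C + 2 + N − H − X)/2 = (2·6 + 2 + 1 − 5 − 0)/2 = 10/2 = 5.
(Structurally: 1 ring(s) + 4 π bond(s) = 5.)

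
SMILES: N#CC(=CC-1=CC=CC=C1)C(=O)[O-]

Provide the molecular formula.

Heavy atoms from the SMILES: 10 C, 1 N, 2 O.
Implicit hydrogens by atom environment:
  5 × C (aromatic): 1 H each → 5
  3 × C: no H
  1 × C: 1 H
  1 × C (aromatic): no H
  1 × N: no H
  1 × O: no H
  1 × O (charge -1): no H
  Total hydrogens = 6.
Net charge -1.
Molecular formula: C10H6NO2-

C10H6NO2-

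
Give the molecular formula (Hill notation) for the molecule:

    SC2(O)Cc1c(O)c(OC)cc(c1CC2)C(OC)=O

Heavy atoms from the SMILES: 13 C, 5 O, 1 S.
Implicit hydrogens by atom environment:
  5 × C (aromatic): no H
  3 × C: 2 H each → 6
  3 × O: no H
  2 × C: 3 H each → 6
  2 × C: no H
  2 × O: 1 H each → 2
  1 × C (aromatic): 1 H
  1 × S: 1 H
  Total hydrogens = 16.
Molecular formula: C13H16O5S

C13H16O5S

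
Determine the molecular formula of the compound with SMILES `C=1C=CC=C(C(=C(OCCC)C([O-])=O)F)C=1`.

C12H12FO3-

Heavy atoms from the SMILES: 12 C, 1 F, 3 O.
Implicit hydrogens by atom environment:
  5 × C (aromatic): 1 H each → 5
  3 × C: no H
  2 × C: 2 H each → 4
  2 × O: no H
  1 × C: 3 H
  1 × C (aromatic): no H
  1 × F: no H
  1 × O (charge -1): no H
  Total hydrogens = 12.
Net charge -1.
Molecular formula: C12H12FO3-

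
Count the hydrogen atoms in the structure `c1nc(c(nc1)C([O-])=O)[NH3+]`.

5

Hydrogens are implicit in SMILES; fill each atom to its normal valence:
  2 × C (aromatic): 1 H each → 2
  2 × C (aromatic): no H
  2 × N (aromatic): no H
  1 × C: no H
  1 × N (charge +1): 3 H
  1 × O: no H
  1 × O (charge -1): no H
  Total hydrogens = 5.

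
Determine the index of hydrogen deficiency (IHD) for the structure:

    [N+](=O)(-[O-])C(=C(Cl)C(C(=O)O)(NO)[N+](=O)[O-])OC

Molecular formula from the SMILES: C5H6ClN3O8.
DoU = (2C + 2 + N − H − X)/2 = (2·5 + 2 + 3 − 6 − 1)/2 = 8/2 = 4.
(Structurally: 0 ring(s) + 4 π bond(s) = 4.)

4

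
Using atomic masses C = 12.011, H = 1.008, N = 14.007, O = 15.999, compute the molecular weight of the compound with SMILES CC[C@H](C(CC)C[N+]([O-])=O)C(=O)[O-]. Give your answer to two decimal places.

188.20

Molecular formula: C8H14NO4-.
M = 8×12.011 + 14×1.008 + 1×14.007 + 4×15.999 = 188.20 g/mol.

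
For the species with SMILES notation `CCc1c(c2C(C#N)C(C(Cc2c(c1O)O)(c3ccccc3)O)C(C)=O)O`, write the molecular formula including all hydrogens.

Heavy atoms from the SMILES: 21 C, 1 N, 5 O.
Implicit hydrogens by atom environment:
  7 × C (aromatic): no H
  5 × C (aromatic): 1 H each → 5
  4 × O: 1 H each → 4
  3 × C: no H
  2 × C: 3 H each → 6
  2 × C: 2 H each → 4
  2 × C: 1 H each → 2
  1 × N: no H
  1 × O: no H
  Total hydrogens = 21.
Molecular formula: C21H21NO5

C21H21NO5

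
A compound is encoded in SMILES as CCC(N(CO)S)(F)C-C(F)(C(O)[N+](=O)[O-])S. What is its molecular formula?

C7H14F2N2O4S2

Heavy atoms from the SMILES: 7 C, 2 F, 2 N, 4 O, 2 S.
Implicit hydrogens by atom environment:
  3 × C: 2 H each → 6
  2 × C: no H
  2 × F: no H
  2 × O: 1 H each → 2
  2 × S: 1 H each → 2
  1 × C: 3 H
  1 × C: 1 H
  1 × N: no H
  1 × N (charge +1): no H
  1 × O: no H
  1 × O (charge -1): no H
  Total hydrogens = 14.
Molecular formula: C7H14F2N2O4S2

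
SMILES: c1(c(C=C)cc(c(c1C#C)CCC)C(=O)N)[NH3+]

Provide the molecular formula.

Heavy atoms from the SMILES: 14 C, 2 N, 1 O.
Implicit hydrogens by atom environment:
  5 × C (aromatic): no H
  3 × C: 2 H each → 6
  2 × C: 1 H each → 2
  2 × C: no H
  1 × C: 3 H
  1 × C (aromatic): 1 H
  1 × N (charge +1): 3 H
  1 × N: 2 H
  1 × O: no H
  Total hydrogens = 17.
Net charge +1.
Molecular formula: C14H17N2O+

C14H17N2O+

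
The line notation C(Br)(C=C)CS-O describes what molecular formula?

Heavy atoms from the SMILES: 1 Br, 4 C, 1 O, 1 S.
Implicit hydrogens by atom environment:
  2 × C: 2 H each → 4
  2 × C: 1 H each → 2
  1 × Br: no H
  1 × O: 1 H
  1 × S: no H
  Total hydrogens = 7.
Molecular formula: C4H7BrOS

C4H7BrOS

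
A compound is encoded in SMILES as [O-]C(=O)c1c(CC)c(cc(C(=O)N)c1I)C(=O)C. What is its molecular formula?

C12H11INO4-

Heavy atoms from the SMILES: 12 C, 1 I, 1 N, 4 O.
Implicit hydrogens by atom environment:
  5 × C (aromatic): no H
  3 × C: no H
  3 × O: no H
  2 × C: 3 H each → 6
  1 × C: 2 H
  1 × C (aromatic): 1 H
  1 × I: no H
  1 × N: 2 H
  1 × O (charge -1): no H
  Total hydrogens = 11.
Net charge -1.
Molecular formula: C12H11INO4-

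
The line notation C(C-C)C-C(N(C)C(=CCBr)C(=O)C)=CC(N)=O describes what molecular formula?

C13H21BrN2O2

Heavy atoms from the SMILES: 1 Br, 13 C, 2 N, 2 O.
Implicit hydrogens by atom environment:
  4 × C: 2 H each → 8
  4 × C: no H
  3 × C: 3 H each → 9
  2 × C: 1 H each → 2
  2 × O: no H
  1 × Br: no H
  1 × N: 2 H
  1 × N: no H
  Total hydrogens = 21.
Molecular formula: C13H21BrN2O2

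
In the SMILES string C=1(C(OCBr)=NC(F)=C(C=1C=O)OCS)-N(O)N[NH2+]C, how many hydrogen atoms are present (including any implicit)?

13

Hydrogens are implicit in SMILES; fill each atom to its normal valence:
  5 × C (aromatic): no H
  3 × O: no H
  2 × C: 2 H each → 4
  1 × Br: no H
  1 × C: 3 H
  1 × C: 1 H
  1 × F: no H
  1 × N (charge +1): 2 H
  1 × N: 1 H
  1 × N (aromatic): no H
  1 × N: no H
  1 × O: 1 H
  1 × S: 1 H
  Total hydrogens = 13.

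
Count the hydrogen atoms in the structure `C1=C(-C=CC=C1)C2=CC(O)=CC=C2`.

Hydrogens are implicit in SMILES; fill each atom to its normal valence:
  9 × C (aromatic): 1 H each → 9
  3 × C (aromatic): no H
  1 × O: 1 H
  Total hydrogens = 10.

10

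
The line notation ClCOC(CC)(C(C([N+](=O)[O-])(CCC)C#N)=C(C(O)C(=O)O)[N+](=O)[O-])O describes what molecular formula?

Heavy atoms from the SMILES: 13 C, 1 Cl, 3 N, 9 O.
Implicit hydrogens by atom environment:
  6 × C: no H
  4 × C: 2 H each → 8
  4 × O: no H
  3 × O: 1 H each → 3
  2 × C: 3 H each → 6
  2 × N (charge +1): no H
  2 × O (charge -1): no H
  1 × C: 1 H
  1 × Cl: no H
  1 × N: no H
  Total hydrogens = 18.
Molecular formula: C13H18ClN3O9

C13H18ClN3O9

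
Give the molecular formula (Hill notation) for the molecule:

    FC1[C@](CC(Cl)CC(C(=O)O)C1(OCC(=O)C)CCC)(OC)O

Heavy atoms from the SMILES: 15 C, 1 Cl, 1 F, 6 O.
Implicit hydrogens by atom environment:
  5 × C: 2 H each → 10
  4 × C: no H
  4 × O: no H
  3 × C: 3 H each → 9
  3 × C: 1 H each → 3
  2 × O: 1 H each → 2
  1 × Cl: no H
  1 × F: no H
  Total hydrogens = 24.
Molecular formula: C15H24ClFO6

C15H24ClFO6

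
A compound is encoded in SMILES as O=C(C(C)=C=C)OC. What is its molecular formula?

Heavy atoms from the SMILES: 6 C, 2 O.
Implicit hydrogens by atom environment:
  3 × C: no H
  2 × C: 3 H each → 6
  2 × O: no H
  1 × C: 2 H
  Total hydrogens = 8.
Molecular formula: C6H8O2

C6H8O2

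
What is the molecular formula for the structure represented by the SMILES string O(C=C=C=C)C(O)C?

Heavy atoms from the SMILES: 6 C, 2 O.
Implicit hydrogens by atom environment:
  2 × C: 1 H each → 2
  2 × C: no H
  1 × C: 3 H
  1 × C: 2 H
  1 × O: 1 H
  1 × O: no H
  Total hydrogens = 8.
Molecular formula: C6H8O2

C6H8O2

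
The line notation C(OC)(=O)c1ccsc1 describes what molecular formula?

C6H6O2S

Heavy atoms from the SMILES: 6 C, 2 O, 1 S.
Implicit hydrogens by atom environment:
  3 × C (aromatic): 1 H each → 3
  2 × O: no H
  1 × C: 3 H
  1 × C (aromatic): no H
  1 × C: no H
  1 × S (aromatic): no H
  Total hydrogens = 6.
Molecular formula: C6H6O2S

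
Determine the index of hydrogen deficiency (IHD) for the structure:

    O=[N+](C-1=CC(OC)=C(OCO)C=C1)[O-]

Molecular formula from the SMILES: C8H9NO5.
DoU = (2C + 2 + N − H − X)/2 = (2·8 + 2 + 1 − 9 − 0)/2 = 10/2 = 5.
(Structurally: 1 ring(s) + 4 π bond(s) = 5.)

5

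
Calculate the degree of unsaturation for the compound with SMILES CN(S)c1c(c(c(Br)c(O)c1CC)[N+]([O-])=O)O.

Molecular formula from the SMILES: C9H11BrN2O4S.
DoU = (2C + 2 + N − H − X)/2 = (2·9 + 2 + 2 − 11 − 1)/2 = 10/2 = 5.
(Structurally: 1 ring(s) + 4 π bond(s) = 5.)

5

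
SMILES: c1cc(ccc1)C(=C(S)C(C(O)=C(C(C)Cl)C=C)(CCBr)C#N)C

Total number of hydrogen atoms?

Hydrogens are implicit in SMILES; fill each atom to its normal valence:
  6 × C: no H
  5 × C (aromatic): 1 H each → 5
  3 × C: 2 H each → 6
  2 × C: 3 H each → 6
  2 × C: 1 H each → 2
  1 × Br: no H
  1 × C (aromatic): no H
  1 × Cl: no H
  1 × N: no H
  1 × O: 1 H
  1 × S: 1 H
  Total hydrogens = 21.

21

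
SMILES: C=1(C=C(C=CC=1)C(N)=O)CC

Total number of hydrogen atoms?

11

Hydrogens are implicit in SMILES; fill each atom to its normal valence:
  4 × C (aromatic): 1 H each → 4
  2 × C (aromatic): no H
  1 × C: 3 H
  1 × C: 2 H
  1 × C: no H
  1 × N: 2 H
  1 × O: no H
  Total hydrogens = 11.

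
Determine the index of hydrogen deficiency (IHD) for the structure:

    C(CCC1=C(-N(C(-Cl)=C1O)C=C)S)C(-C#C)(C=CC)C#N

9

Molecular formula from the SMILES: C16H17ClN2OS.
DoU = (2C + 2 + N − H − X)/2 = (2·16 + 2 + 2 − 17 − 1)/2 = 18/2 = 9.
(Structurally: 1 ring(s) + 8 π bond(s) = 9.)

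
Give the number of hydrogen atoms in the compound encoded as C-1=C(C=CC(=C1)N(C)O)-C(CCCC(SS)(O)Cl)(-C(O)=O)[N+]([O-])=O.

17

Hydrogens are implicit in SMILES; fill each atom to its normal valence:
  4 × C (aromatic): 1 H each → 4
  3 × C: 2 H each → 6
  3 × C: no H
  3 × O: 1 H each → 3
  2 × C (aromatic): no H
  2 × O: no H
  1 × C: 3 H
  1 × Cl: no H
  1 × N: no H
  1 × N (charge +1): no H
  1 × O (charge -1): no H
  1 × S: 1 H
  1 × S: no H
  Total hydrogens = 17.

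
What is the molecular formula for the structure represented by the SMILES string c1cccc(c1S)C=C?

Heavy atoms from the SMILES: 8 C, 1 S.
Implicit hydrogens by atom environment:
  4 × C (aromatic): 1 H each → 4
  2 × C (aromatic): no H
  1 × C: 2 H
  1 × C: 1 H
  1 × S: 1 H
  Total hydrogens = 8.
Molecular formula: C8H8S

C8H8S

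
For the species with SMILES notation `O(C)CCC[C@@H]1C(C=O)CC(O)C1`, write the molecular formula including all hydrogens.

C10H18O3

Heavy atoms from the SMILES: 10 C, 3 O.
Implicit hydrogens by atom environment:
  5 × C: 2 H each → 10
  4 × C: 1 H each → 4
  2 × O: no H
  1 × C: 3 H
  1 × O: 1 H
  Total hydrogens = 18.
Molecular formula: C10H18O3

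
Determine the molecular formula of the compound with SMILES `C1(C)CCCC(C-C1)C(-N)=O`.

Heavy atoms from the SMILES: 9 C, 1 N, 1 O.
Implicit hydrogens by atom environment:
  5 × C: 2 H each → 10
  2 × C: 1 H each → 2
  1 × C: 3 H
  1 × C: no H
  1 × N: 2 H
  1 × O: no H
  Total hydrogens = 17.
Molecular formula: C9H17NO

C9H17NO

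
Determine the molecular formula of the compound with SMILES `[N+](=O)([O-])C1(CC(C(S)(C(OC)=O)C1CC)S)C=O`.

C10H15NO5S2

Heavy atoms from the SMILES: 10 C, 1 N, 5 O, 2 S.
Implicit hydrogens by atom environment:
  4 × O: no H
  3 × C: 1 H each → 3
  3 × C: no H
  2 × C: 3 H each → 6
  2 × C: 2 H each → 4
  2 × S: 1 H each → 2
  1 × N (charge +1): no H
  1 × O (charge -1): no H
  Total hydrogens = 15.
Molecular formula: C10H15NO5S2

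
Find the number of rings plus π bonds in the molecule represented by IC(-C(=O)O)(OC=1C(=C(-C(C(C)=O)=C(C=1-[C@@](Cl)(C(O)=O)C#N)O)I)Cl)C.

9

Molecular formula from the SMILES: C14H9Cl2I2NO7.
DoU = (2C + 2 + N − H − X)/2 = (2·14 + 2 + 1 − 9 − 4)/2 = 18/2 = 9.
(Structurally: 1 ring(s) + 8 π bond(s) = 9.)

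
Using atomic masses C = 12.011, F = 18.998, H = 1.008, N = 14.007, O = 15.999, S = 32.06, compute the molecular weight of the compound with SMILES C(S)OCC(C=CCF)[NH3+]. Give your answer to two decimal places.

166.23

Molecular formula: C6H13FNOS+.
M = 6×12.011 + 1×18.998 + 13×1.008 + 1×14.007 + 1×15.999 + 1×32.06 = 166.23 g/mol.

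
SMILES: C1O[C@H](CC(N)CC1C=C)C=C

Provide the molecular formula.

C10H17NO

Heavy atoms from the SMILES: 10 C, 1 N, 1 O.
Implicit hydrogens by atom environment:
  5 × C: 2 H each → 10
  5 × C: 1 H each → 5
  1 × N: 2 H
  1 × O: no H
  Total hydrogens = 17.
Molecular formula: C10H17NO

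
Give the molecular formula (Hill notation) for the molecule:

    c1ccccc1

Heavy atoms from the SMILES: 6 C.
Implicit hydrogens by atom environment:
  6 × C (aromatic): 1 H each → 6
  Total hydrogens = 6.
Molecular formula: C6H6

C6H6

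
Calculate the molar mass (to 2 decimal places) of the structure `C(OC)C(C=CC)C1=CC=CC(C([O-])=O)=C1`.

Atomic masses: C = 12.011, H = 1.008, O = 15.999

219.26

Molecular formula: C13H15O3-.
M = 13×12.011 + 15×1.008 + 3×15.999 = 219.26 g/mol.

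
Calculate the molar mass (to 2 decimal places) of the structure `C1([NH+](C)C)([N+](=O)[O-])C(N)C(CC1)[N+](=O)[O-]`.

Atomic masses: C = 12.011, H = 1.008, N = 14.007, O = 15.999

Molecular formula: C7H15N4O4+.
M = 7×12.011 + 15×1.008 + 4×14.007 + 4×15.999 = 219.22 g/mol.

219.22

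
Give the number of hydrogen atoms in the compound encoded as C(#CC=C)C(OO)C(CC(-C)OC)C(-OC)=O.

Hydrogens are implicit in SMILES; fill each atom to its normal valence:
  4 × C: 1 H each → 4
  4 × O: no H
  3 × C: 3 H each → 9
  3 × C: no H
  2 × C: 2 H each → 4
  1 × O: 1 H
  Total hydrogens = 18.

18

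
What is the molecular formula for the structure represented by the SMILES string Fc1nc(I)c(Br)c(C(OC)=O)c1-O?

C7H4BrFINO3

Heavy atoms from the SMILES: 1 Br, 7 C, 1 F, 1 I, 1 N, 3 O.
Implicit hydrogens by atom environment:
  5 × C (aromatic): no H
  2 × O: no H
  1 × Br: no H
  1 × C: 3 H
  1 × C: no H
  1 × F: no H
  1 × I: no H
  1 × N (aromatic): no H
  1 × O: 1 H
  Total hydrogens = 4.
Molecular formula: C7H4BrFINO3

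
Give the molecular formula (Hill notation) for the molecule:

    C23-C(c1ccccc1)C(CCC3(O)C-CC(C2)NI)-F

C16H21FINO

Heavy atoms from the SMILES: 16 C, 1 F, 1 I, 1 N, 1 O.
Implicit hydrogens by atom environment:
  5 × C: 2 H each → 10
  5 × C (aromatic): 1 H each → 5
  4 × C: 1 H each → 4
  1 × C: no H
  1 × C (aromatic): no H
  1 × F: no H
  1 × I: no H
  1 × N: 1 H
  1 × O: 1 H
  Total hydrogens = 21.
Molecular formula: C16H21FINO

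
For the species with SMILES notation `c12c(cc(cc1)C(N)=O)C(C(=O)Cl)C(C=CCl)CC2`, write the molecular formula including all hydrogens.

C14H13Cl2NO2

Heavy atoms from the SMILES: 14 C, 2 Cl, 1 N, 2 O.
Implicit hydrogens by atom environment:
  4 × C: 1 H each → 4
  3 × C (aromatic): 1 H each → 3
  3 × C (aromatic): no H
  2 × C: 2 H each → 4
  2 × C: no H
  2 × Cl: no H
  2 × O: no H
  1 × N: 2 H
  Total hydrogens = 13.
Molecular formula: C14H13Cl2NO2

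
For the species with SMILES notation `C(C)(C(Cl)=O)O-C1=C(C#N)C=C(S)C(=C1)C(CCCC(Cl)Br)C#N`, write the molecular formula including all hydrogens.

C16H15BrCl2N2O2S

Heavy atoms from the SMILES: 1 Br, 16 C, 2 Cl, 2 N, 2 O, 1 S.
Implicit hydrogens by atom environment:
  4 × C (aromatic): no H
  3 × C: 2 H each → 6
  3 × C: 1 H each → 3
  3 × C: no H
  2 × C (aromatic): 1 H each → 2
  2 × Cl: no H
  2 × N: no H
  2 × O: no H
  1 × Br: no H
  1 × C: 3 H
  1 × S: 1 H
  Total hydrogens = 15.
Molecular formula: C16H15BrCl2N2O2S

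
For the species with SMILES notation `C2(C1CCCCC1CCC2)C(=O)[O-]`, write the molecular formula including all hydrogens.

C11H17O2-

Heavy atoms from the SMILES: 11 C, 2 O.
Implicit hydrogens by atom environment:
  7 × C: 2 H each → 14
  3 × C: 1 H each → 3
  1 × C: no H
  1 × O: no H
  1 × O (charge -1): no H
  Total hydrogens = 17.
Net charge -1.
Molecular formula: C11H17O2-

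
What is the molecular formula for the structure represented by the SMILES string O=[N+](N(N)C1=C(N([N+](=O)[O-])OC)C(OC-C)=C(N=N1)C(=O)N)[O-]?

C8H12N8O7

Heavy atoms from the SMILES: 8 C, 8 N, 7 O.
Implicit hydrogens by atom environment:
  5 × O: no H
  4 × C (aromatic): no H
  2 × C: 3 H each → 6
  2 × N: 2 H each → 4
  2 × N (aromatic): no H
  2 × N: no H
  2 × N (charge +1): no H
  2 × O (charge -1): no H
  1 × C: 2 H
  1 × C: no H
  Total hydrogens = 12.
Molecular formula: C8H12N8O7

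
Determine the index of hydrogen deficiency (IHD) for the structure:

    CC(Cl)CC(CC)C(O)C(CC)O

Molecular formula from the SMILES: C10H21ClO2.
DoU = (2C + 2 + N − H − X)/2 = (2·10 + 2 + 0 − 21 − 1)/2 = 0/2 = 0.
(Structurally: 0 ring(s) + 0 π bond(s) = 0.)

0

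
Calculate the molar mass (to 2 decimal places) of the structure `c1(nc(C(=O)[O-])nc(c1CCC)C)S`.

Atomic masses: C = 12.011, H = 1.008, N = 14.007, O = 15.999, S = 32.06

211.26

Molecular formula: C9H11N2O2S-.
M = 9×12.011 + 11×1.008 + 2×14.007 + 2×15.999 + 1×32.06 = 211.26 g/mol.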